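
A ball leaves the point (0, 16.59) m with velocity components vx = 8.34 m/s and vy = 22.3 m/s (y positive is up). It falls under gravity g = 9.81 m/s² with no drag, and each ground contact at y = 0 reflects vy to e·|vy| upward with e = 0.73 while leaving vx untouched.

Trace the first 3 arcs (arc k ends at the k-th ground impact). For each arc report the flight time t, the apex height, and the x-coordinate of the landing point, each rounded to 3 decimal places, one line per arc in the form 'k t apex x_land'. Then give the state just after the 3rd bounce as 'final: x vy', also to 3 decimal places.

Arc 1: start y=16.590, vy=22.300 → t=5.197, apex=41.936, x_land=43.344, impact vy=-28.684
  bounce: vy ← 0.73·28.684 = 20.939
Arc 2: start y=0.000, vy=20.939 → t=4.269, apex=22.348, x_land=78.948, impact vy=-20.939
  bounce: vy ← 0.73·20.939 = 15.286
Arc 3: start y=0.000, vy=15.286 → t=3.116, apex=11.909, x_land=104.939, impact vy=-15.286
  bounce: vy ← 0.73·15.286 = 11.159

1 5.197 41.936 43.344
2 4.269 22.348 78.948
3 3.116 11.909 104.939
final: 104.939 11.159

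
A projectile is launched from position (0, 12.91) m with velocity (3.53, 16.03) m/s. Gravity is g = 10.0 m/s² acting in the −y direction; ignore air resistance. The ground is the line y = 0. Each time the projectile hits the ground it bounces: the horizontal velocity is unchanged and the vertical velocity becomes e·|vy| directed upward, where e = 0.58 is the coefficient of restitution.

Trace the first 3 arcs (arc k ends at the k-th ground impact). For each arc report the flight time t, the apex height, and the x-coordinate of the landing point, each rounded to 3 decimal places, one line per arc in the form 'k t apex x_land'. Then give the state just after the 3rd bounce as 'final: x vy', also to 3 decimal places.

Arc 1: start y=12.910, vy=16.030 → t=3.873, apex=25.758, x_land=13.671, impact vy=-22.697
  bounce: vy ← 0.58·22.697 = 13.164
Arc 2: start y=0.000, vy=13.164 → t=2.633, apex=8.665, x_land=22.965, impact vy=-13.164
  bounce: vy ← 0.58·13.164 = 7.635
Arc 3: start y=0.000, vy=7.635 → t=1.527, apex=2.915, x_land=28.355, impact vy=-7.635
  bounce: vy ← 0.58·7.635 = 4.428

1 3.873 25.758 13.671
2 2.633 8.665 22.965
3 1.527 2.915 28.355
final: 28.355 4.428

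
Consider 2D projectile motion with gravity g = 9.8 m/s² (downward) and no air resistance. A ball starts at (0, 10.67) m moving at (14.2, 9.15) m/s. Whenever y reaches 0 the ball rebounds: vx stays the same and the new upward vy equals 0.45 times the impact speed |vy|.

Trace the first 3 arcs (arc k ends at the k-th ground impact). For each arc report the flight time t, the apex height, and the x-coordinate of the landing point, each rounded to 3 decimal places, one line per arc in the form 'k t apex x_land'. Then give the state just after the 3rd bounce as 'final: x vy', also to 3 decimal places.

1 2.680 14.942 38.055
2 1.572 3.026 60.371
3 0.707 0.613 70.414
final: 70.414 1.559

Arc 1: start y=10.670, vy=9.150 → t=2.680, apex=14.942, x_land=38.055, impact vy=-17.113
  bounce: vy ← 0.45·17.113 = 7.701
Arc 2: start y=0.000, vy=7.701 → t=1.572, apex=3.026, x_land=60.371, impact vy=-7.701
  bounce: vy ← 0.45·7.701 = 3.465
Arc 3: start y=0.000, vy=3.465 → t=0.707, apex=0.613, x_land=70.414, impact vy=-3.465
  bounce: vy ← 0.45·3.465 = 1.559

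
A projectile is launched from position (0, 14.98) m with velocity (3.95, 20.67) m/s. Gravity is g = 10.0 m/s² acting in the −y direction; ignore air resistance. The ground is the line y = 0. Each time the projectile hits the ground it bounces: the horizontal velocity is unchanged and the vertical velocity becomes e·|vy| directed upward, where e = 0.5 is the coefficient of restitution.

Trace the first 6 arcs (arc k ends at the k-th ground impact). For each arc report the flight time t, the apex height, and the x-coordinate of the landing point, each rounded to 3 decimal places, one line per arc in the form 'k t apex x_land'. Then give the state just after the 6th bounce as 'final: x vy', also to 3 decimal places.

Arc 1: start y=14.980, vy=20.670 → t=4.763, apex=36.342, x_land=18.814, impact vy=-26.960
  bounce: vy ← 0.5·26.960 = 13.480
Arc 2: start y=0.000, vy=13.480 → t=2.696, apex=9.086, x_land=29.463, impact vy=-13.480
  bounce: vy ← 0.5·13.480 = 6.740
Arc 3: start y=0.000, vy=6.740 → t=1.348, apex=2.271, x_land=34.788, impact vy=-6.740
  bounce: vy ← 0.5·6.740 = 3.370
Arc 4: start y=0.000, vy=3.370 → t=0.674, apex=0.568, x_land=37.450, impact vy=-3.370
  bounce: vy ← 0.5·3.370 = 1.685
Arc 5: start y=0.000, vy=1.685 → t=0.337, apex=0.142, x_land=38.781, impact vy=-1.685
  bounce: vy ← 0.5·1.685 = 0.843
Arc 6: start y=0.000, vy=0.843 → t=0.169, apex=0.035, x_land=39.447, impact vy=-0.843
  bounce: vy ← 0.5·0.843 = 0.421

1 4.763 36.342 18.814
2 2.696 9.086 29.463
3 1.348 2.271 34.788
4 0.674 0.568 37.450
5 0.337 0.142 38.781
6 0.169 0.035 39.447
final: 39.447 0.421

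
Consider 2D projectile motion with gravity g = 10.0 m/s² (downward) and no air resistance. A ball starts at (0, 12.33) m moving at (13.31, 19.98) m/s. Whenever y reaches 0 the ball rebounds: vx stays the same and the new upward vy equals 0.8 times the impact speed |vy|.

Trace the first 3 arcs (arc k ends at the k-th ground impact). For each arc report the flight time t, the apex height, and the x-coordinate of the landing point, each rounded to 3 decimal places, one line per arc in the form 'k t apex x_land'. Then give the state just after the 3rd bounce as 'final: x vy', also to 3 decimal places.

Arc 1: start y=12.330, vy=19.980 → t=4.539, apex=32.290, x_land=60.418, impact vy=-25.413
  bounce: vy ← 0.8·25.413 = 20.330
Arc 2: start y=0.000, vy=20.330 → t=4.066, apex=20.666, x_land=114.536, impact vy=-20.330
  bounce: vy ← 0.8·20.330 = 16.264
Arc 3: start y=0.000, vy=16.264 → t=3.253, apex=13.226, x_land=157.831, impact vy=-16.264
  bounce: vy ← 0.8·16.264 = 13.011

1 4.539 32.290 60.418
2 4.066 20.666 114.536
3 3.253 13.226 157.831
final: 157.831 13.011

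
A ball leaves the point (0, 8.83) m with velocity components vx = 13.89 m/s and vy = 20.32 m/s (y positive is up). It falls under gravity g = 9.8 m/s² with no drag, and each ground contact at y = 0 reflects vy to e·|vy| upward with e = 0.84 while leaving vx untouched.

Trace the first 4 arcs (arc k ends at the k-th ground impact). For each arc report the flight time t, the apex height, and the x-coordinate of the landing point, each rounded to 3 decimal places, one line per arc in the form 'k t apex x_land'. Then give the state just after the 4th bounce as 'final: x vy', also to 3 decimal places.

Arc 1: start y=8.830, vy=20.320 → t=4.544, apex=29.896, x_land=63.110, impact vy=-24.207
  bounce: vy ← 0.84·24.207 = 20.334
Arc 2: start y=0.000, vy=20.334 → t=4.150, apex=21.095, x_land=120.750, impact vy=-20.334
  bounce: vy ← 0.84·20.334 = 17.080
Arc 3: start y=0.000, vy=17.080 → t=3.486, apex=14.885, x_land=169.167, impact vy=-17.080
  bounce: vy ← 0.84·17.080 = 14.347
Arc 4: start y=0.000, vy=14.347 → t=2.928, apex=10.503, x_land=209.838, impact vy=-14.347
  bounce: vy ← 0.84·14.347 = 12.052

1 4.544 29.896 63.110
2 4.150 21.095 120.750
3 3.486 14.885 169.167
4 2.928 10.503 209.838
final: 209.838 12.052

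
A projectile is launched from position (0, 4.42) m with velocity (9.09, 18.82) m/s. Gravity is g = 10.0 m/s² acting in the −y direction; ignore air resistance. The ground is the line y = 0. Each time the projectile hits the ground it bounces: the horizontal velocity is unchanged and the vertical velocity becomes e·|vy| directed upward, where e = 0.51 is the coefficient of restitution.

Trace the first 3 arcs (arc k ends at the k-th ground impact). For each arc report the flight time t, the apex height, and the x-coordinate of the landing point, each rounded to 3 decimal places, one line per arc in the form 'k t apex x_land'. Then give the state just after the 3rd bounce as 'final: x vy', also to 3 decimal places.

1 3.986 22.130 36.231
2 2.146 5.756 55.737
3 1.094 1.497 65.685
final: 65.685 2.791

Arc 1: start y=4.420, vy=18.820 → t=3.986, apex=22.130, x_land=36.231, impact vy=-21.038
  bounce: vy ← 0.51·21.038 = 10.729
Arc 2: start y=0.000, vy=10.729 → t=2.146, apex=5.756, x_land=55.737, impact vy=-10.729
  bounce: vy ← 0.51·10.729 = 5.472
Arc 3: start y=0.000, vy=5.472 → t=1.094, apex=1.497, x_land=65.685, impact vy=-5.472
  bounce: vy ← 0.51·5.472 = 2.791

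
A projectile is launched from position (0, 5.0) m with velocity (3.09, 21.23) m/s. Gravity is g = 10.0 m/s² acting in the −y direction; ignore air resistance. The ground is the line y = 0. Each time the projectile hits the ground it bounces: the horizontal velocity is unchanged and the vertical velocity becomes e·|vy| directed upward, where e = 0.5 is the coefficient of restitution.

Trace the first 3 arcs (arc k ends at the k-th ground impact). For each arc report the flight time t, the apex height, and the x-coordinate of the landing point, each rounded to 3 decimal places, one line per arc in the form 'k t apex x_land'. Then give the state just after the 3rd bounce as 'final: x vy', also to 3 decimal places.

Arc 1: start y=5.000, vy=21.230 → t=4.470, apex=27.536, x_land=13.811, impact vy=-23.467
  bounce: vy ← 0.5·23.467 = 11.734
Arc 2: start y=0.000, vy=11.734 → t=2.347, apex=6.884, x_land=21.063, impact vy=-11.734
  bounce: vy ← 0.5·11.734 = 5.867
Arc 3: start y=0.000, vy=5.867 → t=1.173, apex=1.721, x_land=24.689, impact vy=-5.867
  bounce: vy ← 0.5·5.867 = 2.933

1 4.470 27.536 13.811
2 2.347 6.884 21.063
3 1.173 1.721 24.689
final: 24.689 2.933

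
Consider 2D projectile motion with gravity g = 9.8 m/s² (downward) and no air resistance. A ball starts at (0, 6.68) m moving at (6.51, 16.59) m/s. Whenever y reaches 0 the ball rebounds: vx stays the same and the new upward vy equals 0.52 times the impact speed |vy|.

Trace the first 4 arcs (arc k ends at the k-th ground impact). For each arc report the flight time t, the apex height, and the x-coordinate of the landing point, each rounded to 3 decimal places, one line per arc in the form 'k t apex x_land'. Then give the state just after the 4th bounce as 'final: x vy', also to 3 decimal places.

1 3.749 20.722 24.408
2 2.139 5.603 38.331
3 1.112 1.515 45.571
4 0.578 0.410 49.336
final: 49.336 1.474

Arc 1: start y=6.680, vy=16.590 → t=3.749, apex=20.722, x_land=24.408, impact vy=-20.153
  bounce: vy ← 0.52·20.153 = 10.480
Arc 2: start y=0.000, vy=10.480 → t=2.139, apex=5.603, x_land=38.331, impact vy=-10.480
  bounce: vy ← 0.52·10.480 = 5.449
Arc 3: start y=0.000, vy=5.449 → t=1.112, apex=1.515, x_land=45.571, impact vy=-5.449
  bounce: vy ← 0.52·5.449 = 2.834
Arc 4: start y=0.000, vy=2.834 → t=0.578, apex=0.410, x_land=49.336, impact vy=-2.834
  bounce: vy ← 0.52·2.834 = 1.474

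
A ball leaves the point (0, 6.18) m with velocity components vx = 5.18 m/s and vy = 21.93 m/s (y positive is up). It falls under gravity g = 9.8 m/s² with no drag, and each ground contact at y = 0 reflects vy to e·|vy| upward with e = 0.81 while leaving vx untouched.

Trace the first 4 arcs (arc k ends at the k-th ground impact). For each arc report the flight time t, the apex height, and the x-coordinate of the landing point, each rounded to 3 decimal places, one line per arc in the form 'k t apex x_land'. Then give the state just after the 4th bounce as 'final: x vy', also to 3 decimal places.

1 4.742 30.717 24.561
2 4.056 20.153 45.571
3 3.285 13.223 62.590
4 2.661 8.675 76.375
final: 76.375 10.562

Arc 1: start y=6.180, vy=21.930 → t=4.742, apex=30.717, x_land=24.561, impact vy=-24.537
  bounce: vy ← 0.81·24.537 = 19.875
Arc 2: start y=0.000, vy=19.875 → t=4.056, apex=20.153, x_land=45.571, impact vy=-19.875
  bounce: vy ← 0.81·19.875 = 16.099
Arc 3: start y=0.000, vy=16.099 → t=3.285, apex=13.223, x_land=62.590, impact vy=-16.099
  bounce: vy ← 0.81·16.099 = 13.040
Arc 4: start y=0.000, vy=13.040 → t=2.661, apex=8.675, x_land=76.375, impact vy=-13.040
  bounce: vy ← 0.81·13.040 = 10.562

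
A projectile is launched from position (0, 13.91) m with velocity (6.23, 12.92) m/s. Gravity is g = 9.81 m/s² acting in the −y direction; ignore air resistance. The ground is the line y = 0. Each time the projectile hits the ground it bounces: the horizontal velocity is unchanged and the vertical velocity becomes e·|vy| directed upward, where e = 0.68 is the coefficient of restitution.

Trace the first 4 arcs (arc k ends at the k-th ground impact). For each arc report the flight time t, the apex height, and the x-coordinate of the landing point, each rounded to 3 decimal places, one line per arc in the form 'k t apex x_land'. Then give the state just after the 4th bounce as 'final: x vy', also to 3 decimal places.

Arc 1: start y=13.910, vy=12.920 → t=3.455, apex=22.418, x_land=21.524, impact vy=-20.972
  bounce: vy ← 0.68·20.972 = 14.261
Arc 2: start y=0.000, vy=14.261 → t=2.907, apex=10.366, x_land=39.638, impact vy=-14.261
  bounce: vy ← 0.68·14.261 = 9.698
Arc 3: start y=0.000, vy=9.698 → t=1.977, apex=4.793, x_land=51.955, impact vy=-9.698
  bounce: vy ← 0.68·9.698 = 6.594
Arc 4: start y=0.000, vy=6.594 → t=1.344, apex=2.216, x_land=60.331, impact vy=-6.594
  bounce: vy ← 0.68·6.594 = 4.484

1 3.455 22.418 21.524
2 2.907 10.366 39.638
3 1.977 4.793 51.955
4 1.344 2.216 60.331
final: 60.331 4.484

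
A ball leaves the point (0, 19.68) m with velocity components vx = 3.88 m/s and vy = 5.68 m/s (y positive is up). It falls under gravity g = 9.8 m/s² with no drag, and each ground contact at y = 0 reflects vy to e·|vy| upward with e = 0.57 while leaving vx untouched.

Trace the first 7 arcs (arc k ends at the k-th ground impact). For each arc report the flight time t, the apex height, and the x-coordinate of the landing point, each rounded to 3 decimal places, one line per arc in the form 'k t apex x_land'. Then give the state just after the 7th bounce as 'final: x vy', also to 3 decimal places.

1 2.666 21.326 10.343
2 2.378 6.929 19.571
3 1.356 2.251 24.831
4 0.773 0.731 27.829
5 0.440 0.238 29.538
6 0.251 0.077 30.512
7 0.143 0.025 31.067
final: 31.067 0.400

Arc 1: start y=19.680, vy=5.680 → t=2.666, apex=21.326, x_land=10.343, impact vy=-20.445
  bounce: vy ← 0.57·20.445 = 11.654
Arc 2: start y=0.000, vy=11.654 → t=2.378, apex=6.929, x_land=19.571, impact vy=-11.654
  bounce: vy ← 0.57·11.654 = 6.643
Arc 3: start y=0.000, vy=6.643 → t=1.356, apex=2.251, x_land=24.831, impact vy=-6.643
  bounce: vy ← 0.57·6.643 = 3.786
Arc 4: start y=0.000, vy=3.786 → t=0.773, apex=0.731, x_land=27.829, impact vy=-3.786
  bounce: vy ← 0.57·3.786 = 2.158
Arc 5: start y=0.000, vy=2.158 → t=0.440, apex=0.238, x_land=29.538, impact vy=-2.158
  bounce: vy ← 0.57·2.158 = 1.230
Arc 6: start y=0.000, vy=1.230 → t=0.251, apex=0.077, x_land=30.512, impact vy=-1.230
  bounce: vy ← 0.57·1.230 = 0.701
Arc 7: start y=0.000, vy=0.701 → t=0.143, apex=0.025, x_land=31.067, impact vy=-0.701
  bounce: vy ← 0.57·0.701 = 0.400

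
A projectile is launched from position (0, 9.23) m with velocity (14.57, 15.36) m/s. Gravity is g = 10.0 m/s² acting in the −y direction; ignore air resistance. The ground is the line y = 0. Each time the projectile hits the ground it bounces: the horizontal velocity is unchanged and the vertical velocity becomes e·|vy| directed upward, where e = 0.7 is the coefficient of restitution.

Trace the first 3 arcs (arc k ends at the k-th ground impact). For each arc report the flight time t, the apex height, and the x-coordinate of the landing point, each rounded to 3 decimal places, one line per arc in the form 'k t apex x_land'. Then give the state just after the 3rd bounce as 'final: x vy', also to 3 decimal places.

Arc 1: start y=9.230, vy=15.360 → t=3.587, apex=21.026, x_land=52.258, impact vy=-20.507
  bounce: vy ← 0.7·20.507 = 14.355
Arc 2: start y=0.000, vy=14.355 → t=2.871, apex=10.303, x_land=94.088, impact vy=-14.355
  bounce: vy ← 0.7·14.355 = 10.048
Arc 3: start y=0.000, vy=10.048 → t=2.010, apex=5.048, x_land=123.369, impact vy=-10.048
  bounce: vy ← 0.7·10.048 = 7.034

1 3.587 21.026 52.258
2 2.871 10.303 94.088
3 2.010 5.048 123.369
final: 123.369 7.034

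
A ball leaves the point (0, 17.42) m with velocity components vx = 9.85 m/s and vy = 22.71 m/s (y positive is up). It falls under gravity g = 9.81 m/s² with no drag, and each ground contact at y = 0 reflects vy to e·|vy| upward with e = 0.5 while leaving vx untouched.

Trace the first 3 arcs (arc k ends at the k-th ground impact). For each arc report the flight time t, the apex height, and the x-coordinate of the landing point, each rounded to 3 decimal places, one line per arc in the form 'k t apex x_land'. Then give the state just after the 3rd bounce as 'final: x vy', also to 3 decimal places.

Arc 1: start y=17.420, vy=22.710 → t=5.300, apex=43.707, x_land=52.206, impact vy=-29.284
  bounce: vy ← 0.5·29.284 = 14.642
Arc 2: start y=0.000, vy=14.642 → t=2.985, apex=10.927, x_land=81.608, impact vy=-14.642
  bounce: vy ← 0.5·14.642 = 7.321
Arc 3: start y=0.000, vy=7.321 → t=1.493, apex=2.732, x_land=96.310, impact vy=-7.321
  bounce: vy ← 0.5·7.321 = 3.660

1 5.300 43.707 52.206
2 2.985 10.927 81.608
3 1.493 2.732 96.310
final: 96.310 3.660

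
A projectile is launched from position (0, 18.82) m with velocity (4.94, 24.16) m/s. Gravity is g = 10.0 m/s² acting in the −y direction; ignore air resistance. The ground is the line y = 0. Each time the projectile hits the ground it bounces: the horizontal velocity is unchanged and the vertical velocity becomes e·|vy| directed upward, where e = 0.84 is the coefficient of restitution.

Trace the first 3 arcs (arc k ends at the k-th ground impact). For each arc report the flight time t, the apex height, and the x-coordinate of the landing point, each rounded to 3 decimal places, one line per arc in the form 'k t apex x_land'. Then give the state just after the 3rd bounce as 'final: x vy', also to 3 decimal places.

1 5.515 48.005 27.242
2 5.206 33.873 52.957
3 4.373 23.900 74.559
final: 74.559 18.365

Arc 1: start y=18.820, vy=24.160 → t=5.515, apex=48.005, x_land=27.242, impact vy=-30.986
  bounce: vy ← 0.84·30.986 = 26.028
Arc 2: start y=0.000, vy=26.028 → t=5.206, apex=33.873, x_land=52.957, impact vy=-26.028
  bounce: vy ← 0.84·26.028 = 21.863
Arc 3: start y=0.000, vy=21.863 → t=4.373, apex=23.900, x_land=74.559, impact vy=-21.863
  bounce: vy ← 0.84·21.863 = 18.365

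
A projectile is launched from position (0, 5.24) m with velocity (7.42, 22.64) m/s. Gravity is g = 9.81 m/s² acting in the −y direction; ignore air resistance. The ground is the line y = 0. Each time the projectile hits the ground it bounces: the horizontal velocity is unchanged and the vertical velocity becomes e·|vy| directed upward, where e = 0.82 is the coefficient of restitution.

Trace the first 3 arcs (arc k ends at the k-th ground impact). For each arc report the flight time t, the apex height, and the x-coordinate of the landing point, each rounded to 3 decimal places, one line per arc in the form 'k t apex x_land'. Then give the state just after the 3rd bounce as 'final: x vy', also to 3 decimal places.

1 4.837 31.365 35.887
2 4.147 21.090 66.659
3 3.401 14.181 91.892
final: 91.892 13.678

Arc 1: start y=5.240, vy=22.640 → t=4.837, apex=31.365, x_land=35.887, impact vy=-24.807
  bounce: vy ← 0.82·24.807 = 20.342
Arc 2: start y=0.000, vy=20.342 → t=4.147, apex=21.090, x_land=66.659, impact vy=-20.342
  bounce: vy ← 0.82·20.342 = 16.680
Arc 3: start y=0.000, vy=16.680 → t=3.401, apex=14.181, x_land=91.892, impact vy=-16.680
  bounce: vy ← 0.82·16.680 = 13.678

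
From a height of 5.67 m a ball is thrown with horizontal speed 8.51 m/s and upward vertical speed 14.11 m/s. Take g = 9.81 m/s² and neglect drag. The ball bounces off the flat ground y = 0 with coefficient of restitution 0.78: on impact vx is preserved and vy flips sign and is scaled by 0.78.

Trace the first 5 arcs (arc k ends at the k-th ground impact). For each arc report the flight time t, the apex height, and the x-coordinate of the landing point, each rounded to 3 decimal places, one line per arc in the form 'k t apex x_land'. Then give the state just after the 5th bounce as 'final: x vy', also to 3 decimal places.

Arc 1: start y=5.670, vy=14.110 → t=3.234, apex=15.817, x_land=27.522, impact vy=-17.616
  bounce: vy ← 0.78·17.616 = 13.741
Arc 2: start y=0.000, vy=13.741 → t=2.801, apex=9.623, x_land=51.362, impact vy=-13.741
  bounce: vy ← 0.78·13.741 = 10.718
Arc 3: start y=0.000, vy=10.718 → t=2.185, apex=5.855, x_land=69.957, impact vy=-10.718
  bounce: vy ← 0.78·10.718 = 8.360
Arc 4: start y=0.000, vy=8.360 → t=1.704, apex=3.562, x_land=84.461, impact vy=-8.360
  bounce: vy ← 0.78·8.360 = 6.521
Arc 5: start y=0.000, vy=6.521 → t=1.329, apex=2.167, x_land=95.774, impact vy=-6.521
  bounce: vy ← 0.78·6.521 = 5.086

1 3.234 15.817 27.522
2 2.801 9.623 51.362
3 2.185 5.855 69.957
4 1.704 3.562 84.461
5 1.329 2.167 95.774
final: 95.774 5.086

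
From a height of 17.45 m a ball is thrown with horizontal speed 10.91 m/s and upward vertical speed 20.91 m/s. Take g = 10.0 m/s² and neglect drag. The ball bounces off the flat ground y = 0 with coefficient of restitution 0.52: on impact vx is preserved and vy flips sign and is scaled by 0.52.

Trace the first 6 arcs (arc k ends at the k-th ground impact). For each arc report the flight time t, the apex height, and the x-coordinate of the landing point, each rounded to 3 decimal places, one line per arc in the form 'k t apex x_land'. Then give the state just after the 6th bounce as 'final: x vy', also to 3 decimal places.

Arc 1: start y=17.450, vy=20.910 → t=4.895, apex=39.311, x_land=53.404, impact vy=-28.040
  bounce: vy ← 0.52·28.040 = 14.581
Arc 2: start y=0.000, vy=14.581 → t=2.916, apex=10.630, x_land=85.219, impact vy=-14.581
  bounce: vy ← 0.52·14.581 = 7.582
Arc 3: start y=0.000, vy=7.582 → t=1.516, apex=2.874, x_land=101.763, impact vy=-7.582
  bounce: vy ← 0.52·7.582 = 3.943
Arc 4: start y=0.000, vy=3.943 → t=0.789, apex=0.777, x_land=110.366, impact vy=-3.943
  bounce: vy ← 0.52·3.943 = 2.050
Arc 5: start y=0.000, vy=2.050 → t=0.410, apex=0.210, x_land=114.839, impact vy=-2.050
  bounce: vy ← 0.52·2.050 = 1.066
Arc 6: start y=0.000, vy=1.066 → t=0.213, apex=0.057, x_land=117.165, impact vy=-1.066
  bounce: vy ← 0.52·1.066 = 0.554

1 4.895 39.311 53.404
2 2.916 10.630 85.219
3 1.516 2.874 101.763
4 0.789 0.777 110.366
5 0.410 0.210 114.839
6 0.213 0.057 117.165
final: 117.165 0.554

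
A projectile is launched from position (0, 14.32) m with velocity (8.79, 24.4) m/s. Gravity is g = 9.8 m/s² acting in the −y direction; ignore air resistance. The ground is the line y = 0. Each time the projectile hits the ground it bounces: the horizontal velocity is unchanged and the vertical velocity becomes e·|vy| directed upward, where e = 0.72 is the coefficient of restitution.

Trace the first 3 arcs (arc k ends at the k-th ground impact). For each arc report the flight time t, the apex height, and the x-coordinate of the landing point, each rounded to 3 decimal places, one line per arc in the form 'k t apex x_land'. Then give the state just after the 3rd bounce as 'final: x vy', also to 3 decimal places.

1 5.510 44.696 48.433
2 4.349 23.170 86.661
3 3.131 12.011 114.185
final: 114.185 11.047

Arc 1: start y=14.320, vy=24.400 → t=5.510, apex=44.696, x_land=48.433, impact vy=-29.598
  bounce: vy ← 0.72·29.598 = 21.310
Arc 2: start y=0.000, vy=21.310 → t=4.349, apex=23.170, x_land=86.661, impact vy=-21.310
  bounce: vy ← 0.72·21.310 = 15.344
Arc 3: start y=0.000, vy=15.344 → t=3.131, apex=12.011, x_land=114.185, impact vy=-15.344
  bounce: vy ← 0.72·15.344 = 11.047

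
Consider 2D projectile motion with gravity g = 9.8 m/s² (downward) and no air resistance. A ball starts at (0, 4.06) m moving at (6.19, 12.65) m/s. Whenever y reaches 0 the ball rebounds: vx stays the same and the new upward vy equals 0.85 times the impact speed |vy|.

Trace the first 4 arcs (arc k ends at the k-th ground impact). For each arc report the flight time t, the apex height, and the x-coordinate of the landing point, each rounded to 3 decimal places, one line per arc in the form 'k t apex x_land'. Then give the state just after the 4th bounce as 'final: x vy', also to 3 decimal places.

Arc 1: start y=4.060, vy=12.650 → t=2.870, apex=12.224, x_land=17.767, impact vy=-15.479
  bounce: vy ← 0.85·15.479 = 13.157
Arc 2: start y=0.000, vy=13.157 → t=2.685, apex=8.832, x_land=34.388, impact vy=-13.157
  bounce: vy ← 0.85·13.157 = 11.184
Arc 3: start y=0.000, vy=11.184 → t=2.282, apex=6.381, x_land=48.516, impact vy=-11.184
  bounce: vy ← 0.85·11.184 = 9.506
Arc 4: start y=0.000, vy=9.506 → t=1.940, apex=4.610, x_land=60.525, impact vy=-9.506
  bounce: vy ← 0.85·9.506 = 8.080

1 2.870 12.224 17.767
2 2.685 8.832 34.388
3 2.282 6.381 48.516
4 1.940 4.610 60.525
final: 60.525 8.080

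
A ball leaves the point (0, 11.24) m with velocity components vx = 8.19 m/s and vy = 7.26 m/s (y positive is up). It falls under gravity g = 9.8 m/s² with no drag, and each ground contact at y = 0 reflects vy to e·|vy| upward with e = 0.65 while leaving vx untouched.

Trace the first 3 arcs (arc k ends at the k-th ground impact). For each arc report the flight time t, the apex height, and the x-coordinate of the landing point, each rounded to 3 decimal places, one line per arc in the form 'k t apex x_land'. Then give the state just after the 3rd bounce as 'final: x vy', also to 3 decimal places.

1 2.427 13.929 19.876
2 2.192 5.885 37.827
3 1.425 2.486 49.495
final: 49.495 4.538

Arc 1: start y=11.240, vy=7.260 → t=2.427, apex=13.929, x_land=19.876, impact vy=-16.523
  bounce: vy ← 0.65·16.523 = 10.740
Arc 2: start y=0.000, vy=10.740 → t=2.192, apex=5.885, x_land=37.827, impact vy=-10.740
  bounce: vy ← 0.65·10.740 = 6.981
Arc 3: start y=0.000, vy=6.981 → t=1.425, apex=2.486, x_land=49.495, impact vy=-6.981
  bounce: vy ← 0.65·6.981 = 4.538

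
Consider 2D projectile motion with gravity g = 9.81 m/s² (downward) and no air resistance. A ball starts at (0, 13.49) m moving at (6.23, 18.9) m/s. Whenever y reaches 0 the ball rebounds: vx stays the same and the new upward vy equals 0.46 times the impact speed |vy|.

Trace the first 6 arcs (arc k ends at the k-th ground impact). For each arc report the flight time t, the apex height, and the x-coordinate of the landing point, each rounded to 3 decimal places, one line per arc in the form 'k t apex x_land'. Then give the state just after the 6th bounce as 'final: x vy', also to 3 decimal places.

Arc 1: start y=13.490, vy=18.900 → t=4.469, apex=31.696, x_land=27.840, impact vy=-24.938
  bounce: vy ← 0.46·24.938 = 11.471
Arc 2: start y=0.000, vy=11.471 → t=2.339, apex=6.707, x_land=42.410, impact vy=-11.471
  bounce: vy ← 0.46·11.471 = 5.277
Arc 3: start y=0.000, vy=5.277 → t=1.076, apex=1.419, x_land=49.112, impact vy=-5.277
  bounce: vy ← 0.46·5.277 = 2.427
Arc 4: start y=0.000, vy=2.427 → t=0.495, apex=0.300, x_land=52.195, impact vy=-2.427
  bounce: vy ← 0.46·2.427 = 1.117
Arc 5: start y=0.000, vy=1.117 → t=0.228, apex=0.064, x_land=53.613, impact vy=-1.117
  bounce: vy ← 0.46·1.117 = 0.514
Arc 6: start y=0.000, vy=0.514 → t=0.105, apex=0.013, x_land=54.266, impact vy=-0.514
  bounce: vy ← 0.46·0.514 = 0.236

1 4.469 31.696 27.840
2 2.339 6.707 42.410
3 1.076 1.419 49.112
4 0.495 0.300 52.195
5 0.228 0.064 53.613
6 0.105 0.013 54.266
final: 54.266 0.236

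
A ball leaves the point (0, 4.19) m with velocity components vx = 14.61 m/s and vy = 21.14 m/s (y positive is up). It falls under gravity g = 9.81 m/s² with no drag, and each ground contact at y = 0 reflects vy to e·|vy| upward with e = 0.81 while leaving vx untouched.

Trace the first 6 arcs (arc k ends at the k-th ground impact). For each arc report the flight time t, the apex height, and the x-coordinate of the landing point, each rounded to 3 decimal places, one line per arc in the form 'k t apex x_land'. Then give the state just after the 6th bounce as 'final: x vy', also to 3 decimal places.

Arc 1: start y=4.190, vy=21.140 → t=4.500, apex=26.968, x_land=65.741, impact vy=-23.002
  bounce: vy ← 0.81·23.002 = 18.632
Arc 2: start y=0.000, vy=18.632 → t=3.799, apex=17.694, x_land=121.238, impact vy=-18.632
  bounce: vy ← 0.81·18.632 = 15.092
Arc 3: start y=0.000, vy=15.092 → t=3.077, apex=11.609, x_land=166.190, impact vy=-15.092
  bounce: vy ← 0.81·15.092 = 12.224
Arc 4: start y=0.000, vy=12.224 → t=2.492, apex=7.616, x_land=202.602, impact vy=-12.224
  bounce: vy ← 0.81·12.224 = 9.902
Arc 5: start y=0.000, vy=9.902 → t=2.019, apex=4.997, x_land=232.095, impact vy=-9.902
  bounce: vy ← 0.81·9.902 = 8.020
Arc 6: start y=0.000, vy=8.020 → t=1.635, apex=3.279, x_land=255.985, impact vy=-8.020
  bounce: vy ← 0.81·8.020 = 6.497

1 4.500 26.968 65.741
2 3.799 17.694 121.238
3 3.077 11.609 166.190
4 2.492 7.616 202.602
5 2.019 4.997 232.095
6 1.635 3.279 255.985
final: 255.985 6.497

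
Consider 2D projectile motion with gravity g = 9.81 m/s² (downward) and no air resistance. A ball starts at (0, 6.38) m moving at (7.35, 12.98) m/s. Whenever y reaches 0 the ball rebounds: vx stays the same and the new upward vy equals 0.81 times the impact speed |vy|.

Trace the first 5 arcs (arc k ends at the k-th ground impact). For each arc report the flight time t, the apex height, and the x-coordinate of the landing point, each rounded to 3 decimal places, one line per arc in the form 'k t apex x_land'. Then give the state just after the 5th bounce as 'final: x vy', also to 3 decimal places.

Arc 1: start y=6.380, vy=12.980 → t=3.070, apex=14.967, x_land=22.564, impact vy=-17.136
  bounce: vy ← 0.81·17.136 = 13.880
Arc 2: start y=0.000, vy=13.880 → t=2.830, apex=9.820, x_land=43.364, impact vy=-13.880
  bounce: vy ← 0.81·13.880 = 11.243
Arc 3: start y=0.000, vy=11.243 → t=2.292, apex=6.443, x_land=60.211, impact vy=-11.243
  bounce: vy ← 0.81·11.243 = 9.107
Arc 4: start y=0.000, vy=9.107 → t=1.857, apex=4.227, x_land=73.858, impact vy=-9.107
  bounce: vy ← 0.81·9.107 = 7.377
Arc 5: start y=0.000, vy=7.377 → t=1.504, apex=2.773, x_land=84.912, impact vy=-7.377
  bounce: vy ← 0.81·7.377 = 5.975

1 3.070 14.967 22.564
2 2.830 9.820 43.364
3 2.292 6.443 60.211
4 1.857 4.227 73.858
5 1.504 2.773 84.912
final: 84.912 5.975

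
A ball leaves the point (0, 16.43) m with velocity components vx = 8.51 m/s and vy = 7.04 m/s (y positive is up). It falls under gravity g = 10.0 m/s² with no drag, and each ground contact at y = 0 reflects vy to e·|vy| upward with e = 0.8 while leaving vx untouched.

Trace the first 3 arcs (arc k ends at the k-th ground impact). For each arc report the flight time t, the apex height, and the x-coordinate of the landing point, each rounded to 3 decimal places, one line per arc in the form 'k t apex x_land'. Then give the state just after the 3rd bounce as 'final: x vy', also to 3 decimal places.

Arc 1: start y=16.430, vy=7.040 → t=2.649, apex=18.908, x_land=22.540, impact vy=-19.446
  bounce: vy ← 0.8·19.446 = 15.557
Arc 2: start y=0.000, vy=15.557 → t=3.111, apex=12.101, x_land=49.018, impact vy=-15.557
  bounce: vy ← 0.8·15.557 = 12.446
Arc 3: start y=0.000, vy=12.446 → t=2.489, apex=7.745, x_land=70.201, impact vy=-12.446
  bounce: vy ← 0.8·12.446 = 9.957

1 2.649 18.908 22.540
2 3.111 12.101 49.018
3 2.489 7.745 70.201
final: 70.201 9.957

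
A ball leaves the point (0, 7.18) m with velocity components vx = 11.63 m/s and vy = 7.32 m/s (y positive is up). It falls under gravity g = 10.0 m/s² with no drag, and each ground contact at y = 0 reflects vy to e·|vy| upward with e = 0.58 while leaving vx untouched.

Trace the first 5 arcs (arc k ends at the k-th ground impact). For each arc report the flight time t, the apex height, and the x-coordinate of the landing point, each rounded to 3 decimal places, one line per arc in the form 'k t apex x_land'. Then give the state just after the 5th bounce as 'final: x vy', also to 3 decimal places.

1 2.136 9.859 24.844
2 1.629 3.317 43.788
3 0.945 1.116 54.776
4 0.548 0.375 61.148
5 0.318 0.126 64.845
final: 64.845 0.922

Arc 1: start y=7.180, vy=7.320 → t=2.136, apex=9.859, x_land=24.844, impact vy=-14.042
  bounce: vy ← 0.58·14.042 = 8.144
Arc 2: start y=0.000, vy=8.144 → t=1.629, apex=3.317, x_land=43.788, impact vy=-8.144
  bounce: vy ← 0.58·8.144 = 4.724
Arc 3: start y=0.000, vy=4.724 → t=0.945, apex=1.116, x_land=54.776, impact vy=-4.724
  bounce: vy ← 0.58·4.724 = 2.740
Arc 4: start y=0.000, vy=2.740 → t=0.548, apex=0.375, x_land=61.148, impact vy=-2.740
  bounce: vy ← 0.58·2.740 = 1.589
Arc 5: start y=0.000, vy=1.589 → t=0.318, apex=0.126, x_land=64.845, impact vy=-1.589
  bounce: vy ← 0.58·1.589 = 0.922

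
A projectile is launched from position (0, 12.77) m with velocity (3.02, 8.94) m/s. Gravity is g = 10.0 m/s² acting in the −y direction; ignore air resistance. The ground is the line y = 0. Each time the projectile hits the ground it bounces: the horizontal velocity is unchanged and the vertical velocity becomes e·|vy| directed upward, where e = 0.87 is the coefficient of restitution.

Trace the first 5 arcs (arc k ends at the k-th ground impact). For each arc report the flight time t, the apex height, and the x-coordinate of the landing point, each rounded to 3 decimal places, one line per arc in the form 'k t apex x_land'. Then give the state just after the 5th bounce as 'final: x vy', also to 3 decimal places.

1 2.725 16.766 8.230
2 3.186 12.690 17.853
3 2.772 9.605 26.224
4 2.412 7.270 33.507
5 2.098 5.503 39.844
final: 39.844 9.127

Arc 1: start y=12.770, vy=8.940 → t=2.725, apex=16.766, x_land=8.230, impact vy=-18.312
  bounce: vy ← 0.87·18.312 = 15.931
Arc 2: start y=0.000, vy=15.931 → t=3.186, apex=12.690, x_land=17.853, impact vy=-15.931
  bounce: vy ← 0.87·15.931 = 13.860
Arc 3: start y=0.000, vy=13.860 → t=2.772, apex=9.605, x_land=26.224, impact vy=-13.860
  bounce: vy ← 0.87·13.860 = 12.058
Arc 4: start y=0.000, vy=12.058 → t=2.412, apex=7.270, x_land=33.507, impact vy=-12.058
  bounce: vy ← 0.87·12.058 = 10.491
Arc 5: start y=0.000, vy=10.491 → t=2.098, apex=5.503, x_land=39.844, impact vy=-10.491
  bounce: vy ← 0.87·10.491 = 9.127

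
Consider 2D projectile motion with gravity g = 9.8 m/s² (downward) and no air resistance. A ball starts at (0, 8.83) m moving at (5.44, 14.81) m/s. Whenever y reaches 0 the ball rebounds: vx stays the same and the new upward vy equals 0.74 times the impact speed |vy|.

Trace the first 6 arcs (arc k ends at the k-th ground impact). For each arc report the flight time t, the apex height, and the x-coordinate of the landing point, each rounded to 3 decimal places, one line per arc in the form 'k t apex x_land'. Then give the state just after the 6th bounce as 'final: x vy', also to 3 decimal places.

Arc 1: start y=8.830, vy=14.810 → t=3.533, apex=20.021, x_land=19.217, impact vy=-19.809
  bounce: vy ← 0.74·19.809 = 14.659
Arc 2: start y=0.000, vy=14.659 → t=2.992, apex=10.963, x_land=35.491, impact vy=-14.659
  bounce: vy ← 0.74·14.659 = 10.848
Arc 3: start y=0.000, vy=10.848 → t=2.214, apex=6.003, x_land=47.534, impact vy=-10.848
  bounce: vy ← 0.74·10.848 = 8.027
Arc 4: start y=0.000, vy=8.027 → t=1.638, apex=3.288, x_land=56.446, impact vy=-8.027
  bounce: vy ← 0.74·8.027 = 5.940
Arc 5: start y=0.000, vy=5.940 → t=1.212, apex=1.800, x_land=63.041, impact vy=-5.940
  bounce: vy ← 0.74·5.940 = 4.396
Arc 6: start y=0.000, vy=4.396 → t=0.897, apex=0.986, x_land=67.921, impact vy=-4.396
  bounce: vy ← 0.74·4.396 = 3.253

1 3.533 20.021 19.217
2 2.992 10.963 35.491
3 2.214 6.003 47.534
4 1.638 3.288 56.446
5 1.212 1.800 63.041
6 0.897 0.986 67.921
final: 67.921 3.253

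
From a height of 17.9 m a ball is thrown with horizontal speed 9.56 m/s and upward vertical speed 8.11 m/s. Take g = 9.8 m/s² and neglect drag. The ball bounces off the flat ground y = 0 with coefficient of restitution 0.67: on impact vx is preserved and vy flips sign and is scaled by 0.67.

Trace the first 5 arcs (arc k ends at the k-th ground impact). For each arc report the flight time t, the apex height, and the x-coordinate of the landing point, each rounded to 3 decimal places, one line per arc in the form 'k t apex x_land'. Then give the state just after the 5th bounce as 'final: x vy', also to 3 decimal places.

1 2.910 21.256 27.823
2 2.791 9.542 54.504
3 1.870 4.283 72.380
4 1.253 1.923 84.357
5 0.839 0.863 92.382
final: 92.382 2.756

Arc 1: start y=17.900, vy=8.110 → t=2.910, apex=21.256, x_land=27.823, impact vy=-20.411
  bounce: vy ← 0.67·20.411 = 13.675
Arc 2: start y=0.000, vy=13.675 → t=2.791, apex=9.542, x_land=54.504, impact vy=-13.675
  bounce: vy ← 0.67·13.675 = 9.163
Arc 3: start y=0.000, vy=9.163 → t=1.870, apex=4.283, x_land=72.380, impact vy=-9.163
  bounce: vy ← 0.67·9.163 = 6.139
Arc 4: start y=0.000, vy=6.139 → t=1.253, apex=1.923, x_land=84.357, impact vy=-6.139
  bounce: vy ← 0.67·6.139 = 4.113
Arc 5: start y=0.000, vy=4.113 → t=0.839, apex=0.863, x_land=92.382, impact vy=-4.113
  bounce: vy ← 0.67·4.113 = 2.756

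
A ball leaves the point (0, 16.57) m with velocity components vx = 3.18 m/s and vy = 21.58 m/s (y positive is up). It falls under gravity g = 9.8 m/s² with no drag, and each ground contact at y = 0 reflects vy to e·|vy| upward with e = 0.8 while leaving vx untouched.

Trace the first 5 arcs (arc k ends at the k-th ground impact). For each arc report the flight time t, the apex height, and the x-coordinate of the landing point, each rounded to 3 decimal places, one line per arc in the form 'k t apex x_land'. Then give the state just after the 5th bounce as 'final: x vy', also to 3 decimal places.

1 5.071 40.330 16.126
2 4.590 25.811 30.723
3 3.672 16.519 42.400
4 2.938 10.572 51.742
5 2.350 6.766 59.216
final: 59.216 9.213

Arc 1: start y=16.570, vy=21.580 → t=5.071, apex=40.330, x_land=16.126, impact vy=-28.115
  bounce: vy ← 0.8·28.115 = 22.492
Arc 2: start y=0.000, vy=22.492 → t=4.590, apex=25.811, x_land=30.723, impact vy=-22.492
  bounce: vy ← 0.8·22.492 = 17.994
Arc 3: start y=0.000, vy=17.994 → t=3.672, apex=16.519, x_land=42.400, impact vy=-17.994
  bounce: vy ← 0.8·17.994 = 14.395
Arc 4: start y=0.000, vy=14.395 → t=2.938, apex=10.572, x_land=51.742, impact vy=-14.395
  bounce: vy ← 0.8·14.395 = 11.516
Arc 5: start y=0.000, vy=11.516 → t=2.350, apex=6.766, x_land=59.216, impact vy=-11.516
  bounce: vy ← 0.8·11.516 = 9.213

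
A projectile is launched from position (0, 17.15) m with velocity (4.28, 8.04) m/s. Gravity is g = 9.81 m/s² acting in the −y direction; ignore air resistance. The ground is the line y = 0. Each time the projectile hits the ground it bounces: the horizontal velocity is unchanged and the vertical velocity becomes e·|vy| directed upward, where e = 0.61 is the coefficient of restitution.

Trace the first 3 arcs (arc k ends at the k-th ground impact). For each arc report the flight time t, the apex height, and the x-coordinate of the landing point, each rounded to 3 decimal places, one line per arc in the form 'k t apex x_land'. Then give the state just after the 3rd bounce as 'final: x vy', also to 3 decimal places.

Arc 1: start y=17.150, vy=8.040 → t=2.861, apex=20.445, x_land=12.246, impact vy=-20.028
  bounce: vy ← 0.61·20.028 = 12.217
Arc 2: start y=0.000, vy=12.217 → t=2.491, apex=7.607, x_land=22.906, impact vy=-12.217
  bounce: vy ← 0.61·12.217 = 7.452
Arc 3: start y=0.000, vy=7.452 → t=1.519, apex=2.831, x_land=29.409, impact vy=-7.452
  bounce: vy ← 0.61·7.452 = 4.546

1 2.861 20.445 12.246
2 2.491 7.607 22.906
3 1.519 2.831 29.409
final: 29.409 4.546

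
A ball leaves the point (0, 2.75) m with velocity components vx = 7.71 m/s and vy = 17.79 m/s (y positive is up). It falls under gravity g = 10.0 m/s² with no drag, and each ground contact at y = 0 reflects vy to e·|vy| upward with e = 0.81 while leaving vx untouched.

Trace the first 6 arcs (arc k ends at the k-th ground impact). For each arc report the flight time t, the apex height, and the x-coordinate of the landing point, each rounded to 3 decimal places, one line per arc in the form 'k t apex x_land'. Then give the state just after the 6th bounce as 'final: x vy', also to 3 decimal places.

Arc 1: start y=2.750, vy=17.790 → t=3.706, apex=18.574, x_land=28.576, impact vy=-19.274
  bounce: vy ← 0.81·19.274 = 15.612
Arc 2: start y=0.000, vy=15.612 → t=3.122, apex=12.187, x_land=52.650, impact vy=-15.612
  bounce: vy ← 0.81·15.612 = 12.646
Arc 3: start y=0.000, vy=12.646 → t=2.529, apex=7.996, x_land=72.149, impact vy=-12.646
  bounce: vy ← 0.81·12.646 = 10.243
Arc 4: start y=0.000, vy=10.243 → t=2.049, apex=5.246, x_land=87.944, impact vy=-10.243
  bounce: vy ← 0.81·10.243 = 8.297
Arc 5: start y=0.000, vy=8.297 → t=1.659, apex=3.442, x_land=100.738, impact vy=-8.297
  bounce: vy ← 0.81·8.297 = 6.720
Arc 6: start y=0.000, vy=6.720 → t=1.344, apex=2.258, x_land=111.100, impact vy=-6.720
  bounce: vy ← 0.81·6.720 = 5.444

1 3.706 18.574 28.576
2 3.122 12.187 52.650
3 2.529 7.996 72.149
4 2.049 5.246 87.944
5 1.659 3.442 100.738
6 1.344 2.258 111.100
final: 111.100 5.444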